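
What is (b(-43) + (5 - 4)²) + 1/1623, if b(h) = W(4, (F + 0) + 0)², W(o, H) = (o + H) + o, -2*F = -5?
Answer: 722239/6492 ≈ 111.25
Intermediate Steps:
F = 5/2 (F = -½*(-5) = 5/2 ≈ 2.5000)
W(o, H) = H + 2*o (W(o, H) = (H + o) + o = H + 2*o)
b(h) = 441/4 (b(h) = (((5/2 + 0) + 0) + 2*4)² = ((5/2 + 0) + 8)² = (5/2 + 8)² = (21/2)² = 441/4)
(b(-43) + (5 - 4)²) + 1/1623 = (441/4 + (5 - 4)²) + 1/1623 = (441/4 + 1²) + 1/1623 = (441/4 + 1) + 1/1623 = 445/4 + 1/1623 = 722239/6492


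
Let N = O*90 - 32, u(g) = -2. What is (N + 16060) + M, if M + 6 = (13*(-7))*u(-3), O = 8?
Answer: 16924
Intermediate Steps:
M = 176 (M = -6 + (13*(-7))*(-2) = -6 - 91*(-2) = -6 + 182 = 176)
N = 688 (N = 8*90 - 32 = 720 - 32 = 688)
(N + 16060) + M = (688 + 16060) + 176 = 16748 + 176 = 16924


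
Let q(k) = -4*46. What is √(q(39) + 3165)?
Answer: √2981 ≈ 54.599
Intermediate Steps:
q(k) = -184
√(q(39) + 3165) = √(-184 + 3165) = √2981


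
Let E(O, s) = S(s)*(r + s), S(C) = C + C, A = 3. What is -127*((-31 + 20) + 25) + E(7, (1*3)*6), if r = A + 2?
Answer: -950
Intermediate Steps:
S(C) = 2*C
r = 5 (r = 3 + 2 = 5)
E(O, s) = 2*s*(5 + s) (E(O, s) = (2*s)*(5 + s) = 2*s*(5 + s))
-127*((-31 + 20) + 25) + E(7, (1*3)*6) = -127*((-31 + 20) + 25) + 2*((1*3)*6)*(5 + (1*3)*6) = -127*(-11 + 25) + 2*(3*6)*(5 + 3*6) = -127*14 + 2*18*(5 + 18) = -1778 + 2*18*23 = -1778 + 828 = -950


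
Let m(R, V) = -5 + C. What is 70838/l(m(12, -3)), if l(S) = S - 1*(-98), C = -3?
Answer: 35419/45 ≈ 787.09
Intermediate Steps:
m(R, V) = -8 (m(R, V) = -5 - 3 = -8)
l(S) = 98 + S (l(S) = S + 98 = 98 + S)
70838/l(m(12, -3)) = 70838/(98 - 8) = 70838/90 = 70838*(1/90) = 35419/45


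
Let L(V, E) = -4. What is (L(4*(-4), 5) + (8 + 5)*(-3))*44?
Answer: -1892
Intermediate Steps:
(L(4*(-4), 5) + (8 + 5)*(-3))*44 = (-4 + (8 + 5)*(-3))*44 = (-4 + 13*(-3))*44 = (-4 - 39)*44 = -43*44 = -1892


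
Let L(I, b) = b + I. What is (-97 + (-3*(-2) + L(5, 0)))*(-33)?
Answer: 2838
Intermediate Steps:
L(I, b) = I + b
(-97 + (-3*(-2) + L(5, 0)))*(-33) = (-97 + (-3*(-2) + (5 + 0)))*(-33) = (-97 + (6 + 5))*(-33) = (-97 + 11)*(-33) = -86*(-33) = 2838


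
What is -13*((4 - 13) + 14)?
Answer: -65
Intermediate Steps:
-13*((4 - 13) + 14) = -13*(-9 + 14) = -13*5 = -65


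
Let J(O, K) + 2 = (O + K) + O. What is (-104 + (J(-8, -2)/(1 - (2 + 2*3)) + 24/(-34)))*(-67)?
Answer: 812040/119 ≈ 6823.9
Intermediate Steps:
J(O, K) = -2 + K + 2*O (J(O, K) = -2 + ((O + K) + O) = -2 + ((K + O) + O) = -2 + (K + 2*O) = -2 + K + 2*O)
(-104 + (J(-8, -2)/(1 - (2 + 2*3)) + 24/(-34)))*(-67) = (-104 + ((-2 - 2 + 2*(-8))/(1 - (2 + 2*3)) + 24/(-34)))*(-67) = (-104 + ((-2 - 2 - 16)/(1 - (2 + 6)) + 24*(-1/34)))*(-67) = (-104 + (-20/(1 - 1*8) - 12/17))*(-67) = (-104 + (-20/(1 - 8) - 12/17))*(-67) = (-104 + (-20/(-7) - 12/17))*(-67) = (-104 + (-20*(-⅐) - 12/17))*(-67) = (-104 + (20/7 - 12/17))*(-67) = (-104 + 256/119)*(-67) = -12120/119*(-67) = 812040/119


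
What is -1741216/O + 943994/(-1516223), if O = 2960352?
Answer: -169832071033/140267305953 ≈ -1.2108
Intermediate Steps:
-1741216/O + 943994/(-1516223) = -1741216/2960352 + 943994/(-1516223) = -1741216*1/2960352 + 943994*(-1/1516223) = -54413/92511 - 943994/1516223 = -169832071033/140267305953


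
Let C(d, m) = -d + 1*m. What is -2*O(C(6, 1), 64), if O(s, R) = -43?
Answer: 86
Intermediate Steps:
C(d, m) = m - d (C(d, m) = -d + m = m - d)
-2*O(C(6, 1), 64) = -2*(-43) = 86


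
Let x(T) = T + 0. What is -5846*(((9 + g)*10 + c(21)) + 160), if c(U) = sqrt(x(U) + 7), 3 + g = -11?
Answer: -643060 - 11692*sqrt(7) ≈ -6.7399e+5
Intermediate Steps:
g = -14 (g = -3 - 11 = -14)
x(T) = T
c(U) = sqrt(7 + U) (c(U) = sqrt(U + 7) = sqrt(7 + U))
-5846*(((9 + g)*10 + c(21)) + 160) = -5846*(((9 - 14)*10 + sqrt(7 + 21)) + 160) = -5846*((-5*10 + sqrt(28)) + 160) = -5846*((-50 + 2*sqrt(7)) + 160) = -5846*(110 + 2*sqrt(7)) = -643060 - 11692*sqrt(7)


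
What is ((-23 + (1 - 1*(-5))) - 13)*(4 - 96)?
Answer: 2760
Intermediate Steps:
((-23 + (1 - 1*(-5))) - 13)*(4 - 96) = ((-23 + (1 + 5)) - 13)*(-92) = ((-23 + 6) - 13)*(-92) = (-17 - 13)*(-92) = -30*(-92) = 2760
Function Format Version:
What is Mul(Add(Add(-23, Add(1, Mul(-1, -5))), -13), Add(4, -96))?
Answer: 2760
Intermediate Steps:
Mul(Add(Add(-23, Add(1, Mul(-1, -5))), -13), Add(4, -96)) = Mul(Add(Add(-23, Add(1, 5)), -13), -92) = Mul(Add(Add(-23, 6), -13), -92) = Mul(Add(-17, -13), -92) = Mul(-30, -92) = 2760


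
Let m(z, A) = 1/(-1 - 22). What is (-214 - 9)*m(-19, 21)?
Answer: 223/23 ≈ 9.6956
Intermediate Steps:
m(z, A) = -1/23 (m(z, A) = 1/(-23) = -1/23)
(-214 - 9)*m(-19, 21) = (-214 - 9)*(-1/23) = -223*(-1/23) = 223/23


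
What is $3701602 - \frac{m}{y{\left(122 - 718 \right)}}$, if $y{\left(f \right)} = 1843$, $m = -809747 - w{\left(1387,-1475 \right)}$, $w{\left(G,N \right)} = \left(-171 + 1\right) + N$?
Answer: $\frac{6822860588}{1843} \approx 3.702 \cdot 10^{6}$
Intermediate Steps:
$w{\left(G,N \right)} = -170 + N$
$m = -808102$ ($m = -809747 - \left(-170 - 1475\right) = -809747 - -1645 = -809747 + 1645 = -808102$)
$3701602 - \frac{m}{y{\left(122 - 718 \right)}} = 3701602 - - \frac{808102}{1843} = 3701602 + \frac{808102}{1843} = \frac{6822860588}{1843}$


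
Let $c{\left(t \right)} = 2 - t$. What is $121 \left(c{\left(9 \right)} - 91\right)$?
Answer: $-11858$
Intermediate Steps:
$121 \left(c{\left(9 \right)} - 91\right) = 121 \left(\left(2 - 9\right) - 91\right) = 121 \left(-7 - 91\right) = 121 \left(-98\right) = -11858$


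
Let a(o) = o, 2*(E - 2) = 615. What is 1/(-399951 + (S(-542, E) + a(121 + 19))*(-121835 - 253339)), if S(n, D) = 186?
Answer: -1/122706675 ≈ -8.1495e-9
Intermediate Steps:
E = 619/2 (E = 2 + (½)*615 = 2 + 615/2 = 619/2 ≈ 309.50)
1/(-399951 + (S(-542, E) + a(121 + 19))*(-121835 - 253339)) = 1/(-399951 + (186 + (121 + 19))*(-121835 - 253339)) = 1/(-399951 + (186 + 140)*(-375174)) = 1/(-399951 + 326*(-375174)) = 1/(-399951 - 122306724) = 1/(-122706675) = -1/122706675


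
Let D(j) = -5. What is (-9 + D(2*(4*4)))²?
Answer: 196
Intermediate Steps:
(-9 + D(2*(4*4)))² = (-9 - 5)² = (-14)² = 196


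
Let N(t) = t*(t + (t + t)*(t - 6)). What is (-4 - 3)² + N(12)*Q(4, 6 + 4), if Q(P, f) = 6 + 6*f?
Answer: 123601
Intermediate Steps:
N(t) = t*(t + 2*t*(-6 + t)) (N(t) = t*(t + (2*t)*(-6 + t)) = t*(t + 2*t*(-6 + t)))
(-4 - 3)² + N(12)*Q(4, 6 + 4) = (-4 - 3)² + (12²*(-11 + 2*12))*(6 + 6*(6 + 4)) = (-7)² + (144*(-11 + 24))*(6 + 6*10) = 49 + (144*13)*(6 + 60) = 49 + 1872*66 = 49 + 123552 = 123601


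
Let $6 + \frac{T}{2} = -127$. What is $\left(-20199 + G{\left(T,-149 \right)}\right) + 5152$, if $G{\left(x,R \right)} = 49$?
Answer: $-14998$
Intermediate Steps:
$T = -266$ ($T = -12 + 2 \left(-127\right) = -12 - 254 = -266$)
$\left(-20199 + G{\left(T,-149 \right)}\right) + 5152 = \left(-20199 + 49\right) + 5152 = -20150 + 5152 = -14998$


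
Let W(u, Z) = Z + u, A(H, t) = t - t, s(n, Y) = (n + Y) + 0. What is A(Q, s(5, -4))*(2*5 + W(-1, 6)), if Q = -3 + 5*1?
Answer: 0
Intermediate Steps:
s(n, Y) = Y + n (s(n, Y) = (Y + n) + 0 = Y + n)
Q = 2 (Q = -3 + 5 = 2)
A(H, t) = 0
A(Q, s(5, -4))*(2*5 + W(-1, 6)) = 0*(2*5 + (6 - 1)) = 0*(10 + 5) = 0*15 = 0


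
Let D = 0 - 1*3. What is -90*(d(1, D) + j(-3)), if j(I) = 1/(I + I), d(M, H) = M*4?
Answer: -345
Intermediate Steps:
D = -3 (D = 0 - 3 = -3)
d(M, H) = 4*M
j(I) = 1/(2*I)
-90*(d(1, D) + j(-3)) = -90*(4*1 + (½)/(-3)) = -90*(4 + (½)*(-⅓)) = -90*(4 - ⅙) = -90*23/6 = -345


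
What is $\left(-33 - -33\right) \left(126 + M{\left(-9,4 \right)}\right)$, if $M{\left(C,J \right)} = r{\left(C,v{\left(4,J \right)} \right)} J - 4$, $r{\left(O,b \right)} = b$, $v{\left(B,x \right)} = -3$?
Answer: $0$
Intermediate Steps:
$M{\left(C,J \right)} = -4 - 3 J$ ($M{\left(C,J \right)} = - 3 J - 4 = -4 - 3 J$)
$\left(-33 - -33\right) \left(126 + M{\left(-9,4 \right)}\right) = \left(-33 - -33\right) \left(126 - 16\right) = \left(-33 + 33\right) \left(126 - 16\right) = 0 \left(126 - 16\right) = 0 \cdot 110 = 0$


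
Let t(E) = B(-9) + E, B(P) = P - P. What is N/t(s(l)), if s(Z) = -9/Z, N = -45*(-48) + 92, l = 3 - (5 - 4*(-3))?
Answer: 31528/9 ≈ 3503.1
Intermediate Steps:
B(P) = 0
l = -14 (l = 3 - (5 + 12) = 3 - 1*17 = 3 - 17 = -14)
N = 2252 (N = 2160 + 92 = 2252)
t(E) = E (t(E) = 0 + E = E)
N/t(s(l)) = 2252/((-9/(-14))) = 2252/((-9*(-1/14))) = 2252/(9/14) = 2252*(14/9) = 31528/9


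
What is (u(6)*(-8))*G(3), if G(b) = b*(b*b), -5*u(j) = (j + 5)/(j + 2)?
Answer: 297/5 ≈ 59.400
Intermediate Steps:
u(j) = -(5 + j)/(5*(2 + j)) (u(j) = -(j + 5)/(5*(j + 2)) = -(5 + j)/(5*(2 + j)))
G(b) = b**3 (G(b) = b*b**2 = b**3)
(u(6)*(-8))*G(3) = (((-5 - 1*6)/(5*(2 + 6)))*(-8))*3**3 = (((1/5)*(-5 - 6)/8)*(-8))*27 = (((1/5)*(1/8)*(-11))*(-8))*27 = -11/40*(-8)*27 = (11/5)*27 = 297/5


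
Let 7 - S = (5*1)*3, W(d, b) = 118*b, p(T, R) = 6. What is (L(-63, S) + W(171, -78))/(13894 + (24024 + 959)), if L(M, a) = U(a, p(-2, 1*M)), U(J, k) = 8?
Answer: -9196/38877 ≈ -0.23654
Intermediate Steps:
S = -8 (S = 7 - 5*1*3 = 7 - 5*3 = 7 - 1*15 = 7 - 15 = -8)
L(M, a) = 8
(L(-63, S) + W(171, -78))/(13894 + (24024 + 959)) = (8 + 118*(-78))/(13894 + (24024 + 959)) = (8 - 9204)/(13894 + 24983) = -9196/38877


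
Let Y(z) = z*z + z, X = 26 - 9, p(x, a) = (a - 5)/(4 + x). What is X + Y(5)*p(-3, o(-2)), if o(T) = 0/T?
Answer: -133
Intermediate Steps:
o(T) = 0
p(x, a) = (-5 + a)/(4 + x)
X = 17
Y(z) = z + z**2 (Y(z) = z**2 + z = z + z**2)
X + Y(5)*p(-3, o(-2)) = 17 + (5*(1 + 5))*((-5 + 0)/(4 - 3)) = 17 + (5*6)*(-5/1) = 17 + 30*(1*(-5)) = 17 + 30*(-5) = 17 - 150 = -133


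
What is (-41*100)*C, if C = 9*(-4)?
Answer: 147600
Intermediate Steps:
C = -36
(-41*100)*C = -41*100*(-36) = -4100*(-36) = 147600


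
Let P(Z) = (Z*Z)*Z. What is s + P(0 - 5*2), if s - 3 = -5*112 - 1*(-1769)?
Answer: 212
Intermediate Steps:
s = 1212 (s = 3 + (-5*112 - 1*(-1769)) = 3 + (-560 + 1769) = 3 + 1209 = 1212)
P(Z) = Z³ (P(Z) = Z²*Z = Z³)
s + P(0 - 5*2) = 1212 + (0 - 5*2)³ = 1212 + (0 - 10)³ = 1212 + (-10)³ = 1212 - 1000 = 212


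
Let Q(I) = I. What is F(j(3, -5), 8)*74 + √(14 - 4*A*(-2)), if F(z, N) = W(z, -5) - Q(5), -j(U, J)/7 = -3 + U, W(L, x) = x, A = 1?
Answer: -740 + √22 ≈ -735.31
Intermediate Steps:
j(U, J) = 21 - 7*U (j(U, J) = -7*(-3 + U) = 21 - 7*U)
F(z, N) = -10 (F(z, N) = -5 - 1*5 = -5 - 5 = -10)
F(j(3, -5), 8)*74 + √(14 - 4*A*(-2)) = -10*74 + √(14 - 4*1*(-2)) = -740 + √(14 - 4*(-2)) = -740 + √(14 + 8) = -740 + √22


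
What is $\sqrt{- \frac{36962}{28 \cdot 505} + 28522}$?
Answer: $\frac{\sqrt{1425538657130}}{7070} \approx 168.88$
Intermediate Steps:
$\sqrt{- \frac{36962}{28 \cdot 505} + 28522} = \sqrt{- \frac{36962}{14140} + 28522} = \sqrt{\left(-36962\right) \frac{1}{14140} + 28522} = \sqrt{- \frac{18481}{7070} + 28522} = \sqrt{\frac{201632059}{7070}} = \frac{\sqrt{1425538657130}}{7070}$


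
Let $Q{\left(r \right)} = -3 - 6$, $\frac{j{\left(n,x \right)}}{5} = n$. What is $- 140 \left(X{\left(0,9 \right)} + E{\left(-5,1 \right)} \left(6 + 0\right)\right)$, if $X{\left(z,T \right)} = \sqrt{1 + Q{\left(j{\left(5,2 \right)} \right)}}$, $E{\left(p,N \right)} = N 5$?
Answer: $-4200 - 280 i \sqrt{2} \approx -4200.0 - 395.98 i$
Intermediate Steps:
$j{\left(n,x \right)} = 5 n$
$Q{\left(r \right)} = -9$ ($Q{\left(r \right)} = -3 - 6 = -9$)
$E{\left(p,N \right)} = 5 N$
$X{\left(z,T \right)} = 2 i \sqrt{2}$ ($X{\left(z,T \right)} = \sqrt{1 - 9} = \sqrt{-8} = 2 i \sqrt{2}$)
$- 140 \left(X{\left(0,9 \right)} + E{\left(-5,1 \right)} \left(6 + 0\right)\right) = - 140 \left(2 i \sqrt{2} + 5 \cdot 1 \left(6 + 0\right)\right) = - 140 \left(2 i \sqrt{2} + 5 \cdot 6\right) = - 140 \left(2 i \sqrt{2} + 30\right) = - 140 \left(30 + 2 i \sqrt{2}\right) = -4200 - 280 i \sqrt{2}$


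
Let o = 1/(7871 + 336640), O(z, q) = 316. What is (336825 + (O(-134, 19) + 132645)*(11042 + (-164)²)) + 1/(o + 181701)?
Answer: 315782540346493227027/62597993212 ≈ 5.0446e+9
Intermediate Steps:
o = 1/344511 ≈ 2.9027e-6
(336825 + (O(-134, 19) + 132645)*(11042 + (-164)²)) + 1/(o + 181701) = (336825 + (316 + 132645)*(11042 + (-164)²)) + 1/(1/344511 + 181701) = (336825 + 132961*(11042 + 26896)) + 1/(62597993212/344511) = (336825 + 132961*37938) + 344511/62597993212 = (336825 + 5044274418) + 344511/62597993212 = 5044611243 + 344511/62597993212 = 315782540346493227027/62597993212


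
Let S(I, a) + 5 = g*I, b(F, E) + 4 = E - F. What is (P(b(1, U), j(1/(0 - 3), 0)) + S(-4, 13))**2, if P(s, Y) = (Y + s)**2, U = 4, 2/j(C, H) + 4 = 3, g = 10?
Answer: 1296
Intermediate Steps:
j(C, H) = -2 (j(C, H) = 2/(-4 + 3) = 2/(-1) = 2*(-1) = -2)
b(F, E) = -4 + E - F (b(F, E) = -4 + (E - F) = -4 + E - F)
S(I, a) = -5 + 10*I
(P(b(1, U), j(1/(0 - 3), 0)) + S(-4, 13))**2 = ((-2 + (-4 + 4 - 1*1))**2 + (-5 + 10*(-4)))**2 = ((-2 + (-4 + 4 - 1))**2 + (-5 - 40))**2 = ((-2 - 1)**2 - 45)**2 = ((-3)**2 - 45)**2 = (9 - 45)**2 = (-36)**2 = 1296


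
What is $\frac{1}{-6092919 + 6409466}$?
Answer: $\frac{1}{316547} \approx 3.1591 \cdot 10^{-6}$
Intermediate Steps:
$\frac{1}{-6092919 + 6409466} = \frac{1}{316547}$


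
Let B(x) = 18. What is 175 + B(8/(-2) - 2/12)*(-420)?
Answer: -7385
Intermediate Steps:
175 + B(8/(-2) - 2/12)*(-420) = 175 + 18*(-420) = 175 - 7560 = -7385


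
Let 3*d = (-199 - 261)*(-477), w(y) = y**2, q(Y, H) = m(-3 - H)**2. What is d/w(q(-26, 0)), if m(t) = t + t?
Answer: 6095/108 ≈ 56.435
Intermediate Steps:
m(t) = 2*t
q(Y, H) = (-6 - 2*H)**2 (q(Y, H) = (2*(-3 - H))**2 = (-6 - 2*H)**2)
d = 73140 (d = ((-199 - 261)*(-477))/3 = (-460*(-477))/3 = (1/3)*219420 = 73140)
d/w(q(-26, 0)) = 73140/((4*(3 + 0)**2)**2) = 73140/((4*3**2)**2) = 73140/((4*9)**2) = 73140/(36**2) = 73140/1296 = 73140*(1/1296) = 6095/108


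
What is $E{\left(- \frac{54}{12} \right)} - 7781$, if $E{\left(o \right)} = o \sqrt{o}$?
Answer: $-7781 - \frac{27 i \sqrt{2}}{4} \approx -7781.0 - 9.5459 i$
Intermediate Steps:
$E{\left(o \right)} = o^{\frac{3}{2}}$
$E{\left(- \frac{54}{12} \right)} - 7781 = \left(- \frac{54}{12}\right)^{\frac{3}{2}} - 7781 = \left(\left(-54\right) \frac{1}{12}\right)^{\frac{3}{2}} - 7781 = \left(- \frac{9}{2}\right)^{\frac{3}{2}} - 7781 = - \frac{27 i \sqrt{2}}{4} - 7781 = -7781 - \frac{27 i \sqrt{2}}{4}$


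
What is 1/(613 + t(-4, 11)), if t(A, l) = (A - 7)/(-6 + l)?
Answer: 5/3054 ≈ 0.0016372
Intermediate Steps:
t(A, l) = (-7 + A)/(-6 + l)
1/(613 + t(-4, 11)) = 1/(613 + (-7 - 4)/(-6 + 11)) = 1/(613 - 11/5) = 1/(3054/5) = 5/3054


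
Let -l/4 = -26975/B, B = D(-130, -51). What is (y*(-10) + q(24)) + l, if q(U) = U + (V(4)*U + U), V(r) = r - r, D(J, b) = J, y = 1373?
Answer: -14512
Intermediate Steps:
B = -130
V(r) = 0
l = -830 (l = -(-107900)/(-130) = -(-107900)*(-1)/130 = -4*415/2 = -830)
q(U) = 2*U (q(U) = U + (0*U + U) = U + (0 + U) = U + U = 2*U)
(y*(-10) + q(24)) + l = (1373*(-10) + 2*24) - 830 = (-13730 + 48) - 830 = -13682 - 830 = -14512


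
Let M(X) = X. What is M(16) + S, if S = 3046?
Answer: 3062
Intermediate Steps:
M(16) + S = 16 + 3046 = 3062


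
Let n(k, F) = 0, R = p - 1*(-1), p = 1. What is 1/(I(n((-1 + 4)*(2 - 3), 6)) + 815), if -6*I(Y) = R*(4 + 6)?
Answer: 3/2435 ≈ 0.0012320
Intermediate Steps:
R = 2 (R = 1 - 1*(-1) = 1 + 1 = 2)
I(Y) = -10/3 (I(Y) = -(4 + 6)/3 = -10/3)
1/(I(n((-1 + 4)*(2 - 3), 6)) + 815) = 1/(-10/3 + 815) = 1/(2435/3) = 3/2435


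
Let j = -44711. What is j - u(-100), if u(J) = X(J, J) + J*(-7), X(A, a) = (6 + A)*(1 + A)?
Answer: -54717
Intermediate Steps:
X(A, a) = (1 + A)*(6 + A)
u(J) = 6 + J² (u(J) = (6 + J² + 7*J) + J*(-7) = (6 + J² + 7*J) - 7*J = 6 + J²)
j - u(-100) = -44711 - (6 + (-100)²) = -44711 - (6 + 10000) = -44711 - 1*10006 = -44711 - 10006 = -54717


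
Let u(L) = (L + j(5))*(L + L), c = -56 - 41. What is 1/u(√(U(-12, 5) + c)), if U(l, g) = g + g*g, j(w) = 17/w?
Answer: -5*√67/(-2278*I + 670*√67) ≈ -0.0063646 - 0.0026437*I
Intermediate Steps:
U(l, g) = g + g²
c = -97
u(L) = 2*L*(17/5 + L) (u(L) = (L + 17/5)*(L + L) = (L + 17*(⅕))*(2*L) = (L + 17/5)*(2*L) = (17/5 + L)*(2*L) = 2*L*(17/5 + L))
1/u(√(U(-12, 5) + c)) = 1/(2*√(5*(1 + 5) - 97)*(17 + 5*√(5*(1 + 5) - 97))/5) = 1/(2*√(5*6 - 97)*(17 + 5*√(5*6 - 97))/5) = 1/(2*√(30 - 97)*(17 + 5*√(30 - 97))/5) = 1/(2*√(-67)*(17 + 5*√(-67))/5) = 1/(2*(I*√67)*(17 + 5*(I*√67))/5) = 1/(2*(I*√67)*(17 + 5*I*√67)/5) = 1/(2*I*√67*(17 + 5*I*√67)/5) = -5*I*√67/(134*(17 + 5*I*√67))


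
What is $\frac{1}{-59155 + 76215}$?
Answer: $\frac{1}{17060} \approx 5.8617 \cdot 10^{-5}$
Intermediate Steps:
$\frac{1}{-59155 + 76215} = \frac{1}{17060}$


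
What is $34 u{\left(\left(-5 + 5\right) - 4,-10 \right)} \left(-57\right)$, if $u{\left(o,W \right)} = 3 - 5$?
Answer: $3876$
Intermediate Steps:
$u{\left(o,W \right)} = -2$
$34 u{\left(\left(-5 + 5\right) - 4,-10 \right)} \left(-57\right) = 34 \left(-2\right) \left(-57\right) = \left(-68\right) \left(-57\right) = 3876$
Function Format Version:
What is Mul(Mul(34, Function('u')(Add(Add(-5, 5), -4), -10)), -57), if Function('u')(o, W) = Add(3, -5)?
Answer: 3876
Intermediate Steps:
Function('u')(o, W) = -2
Mul(Mul(34, Function('u')(Add(Add(-5, 5), -4), -10)), -57) = Mul(Mul(34, -2), -57) = Mul(-68, -57) = 3876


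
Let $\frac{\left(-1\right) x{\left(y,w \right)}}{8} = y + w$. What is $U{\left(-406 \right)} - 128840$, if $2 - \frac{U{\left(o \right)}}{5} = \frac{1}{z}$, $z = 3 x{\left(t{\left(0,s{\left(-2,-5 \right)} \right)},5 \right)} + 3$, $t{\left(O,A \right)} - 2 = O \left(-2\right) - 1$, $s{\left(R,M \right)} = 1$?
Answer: $- \frac{18165025}{141} \approx -1.2883 \cdot 10^{5}$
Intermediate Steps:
$t{\left(O,A \right)} = 1 - 2 O$ ($t{\left(O,A \right)} = 2 + \left(O \left(-2\right) - 1\right) = 2 - \left(1 + 2 O\right) = 1 - 2 O$)
$x{\left(y,w \right)} = - 8 w - 8 y$ ($x{\left(y,w \right)} = - 8 \left(y + w\right) = - 8 \left(w + y\right) = - 8 w - 8 y$)
$z = -141$ ($z = 3 \left(\left(-8\right) 5 - 8 \left(1 - 0\right)\right) + 3 = 3 \left(-40 - 8 \left(1 + 0\right)\right) + 3 = 3 \left(-40 - 8\right) + 3 = 3 \left(-48\right) + 3 = -144 + 3 = -141$)
$U{\left(o \right)} = \frac{1415}{141}$ ($U{\left(o \right)} = 10 - \frac{5}{-141} = 10 - - \frac{5}{141} = 10 + \frac{5}{141} = \frac{1415}{141}$)
$U{\left(-406 \right)} - 128840 = \frac{1415}{141} - 128840 = - \frac{18165025}{141}$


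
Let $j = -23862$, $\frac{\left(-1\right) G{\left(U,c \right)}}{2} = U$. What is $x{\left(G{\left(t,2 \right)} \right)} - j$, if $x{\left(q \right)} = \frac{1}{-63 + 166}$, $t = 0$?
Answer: $\frac{2457787}{103} \approx 23862.0$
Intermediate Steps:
$G{\left(U,c \right)} = - 2 U$
$x{\left(q \right)} = \frac{1}{103}$
$x{\left(G{\left(t,2 \right)} \right)} - j = \frac{1}{103} - -23862 = \frac{1}{103} + 23862 = \frac{2457787}{103}$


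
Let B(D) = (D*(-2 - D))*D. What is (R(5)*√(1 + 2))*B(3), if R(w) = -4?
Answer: 180*√3 ≈ 311.77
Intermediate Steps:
B(D) = D²*(-2 - D)
(R(5)*√(1 + 2))*B(3) = (-4*√(1 + 2))*(3²*(-2 - 1*3)) = (-4*√3)*(9*(-2 - 3)) = (-4*√3)*(9*(-5)) = -4*√3*(-45) = 180*√3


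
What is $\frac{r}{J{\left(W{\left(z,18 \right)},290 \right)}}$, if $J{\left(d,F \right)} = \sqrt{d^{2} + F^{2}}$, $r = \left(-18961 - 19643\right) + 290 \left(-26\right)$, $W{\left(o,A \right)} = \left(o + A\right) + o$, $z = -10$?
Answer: $- \frac{11536 \sqrt{21026}}{10513} \approx -159.11$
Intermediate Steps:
$W{\left(o,A \right)} = A + 2 o$ ($W{\left(o,A \right)} = \left(A + o\right) + o = A + 2 o$)
$r = -46144$ ($r = -38604 - 7540 = -46144$)
$J{\left(d,F \right)} = \sqrt{F^{2} + d^{2}}$
$\frac{r}{J{\left(W{\left(z,18 \right)},290 \right)}} = - \frac{46144}{\sqrt{290^{2} + \left(18 + 2 \left(-10\right)\right)^{2}}} = - \frac{46144}{\sqrt{84100 + \left(18 - 20\right)^{2}}} = - \frac{46144}{\sqrt{84100 + \left(-2\right)^{2}}} = - \frac{46144}{\sqrt{84100 + 4}} = - \frac{46144}{\sqrt{84104}} = - \frac{46144}{2 \sqrt{21026}} = - 46144 \frac{\sqrt{21026}}{42052} = - \frac{11536 \sqrt{21026}}{10513}$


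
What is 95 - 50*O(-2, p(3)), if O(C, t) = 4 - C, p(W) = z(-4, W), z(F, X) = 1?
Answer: -205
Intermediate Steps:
p(W) = 1
95 - 50*O(-2, p(3)) = 95 - 50*(4 - 1*(-2)) = 95 - 50*(4 + 2) = 95 - 50*6 = 95 - 300 = -205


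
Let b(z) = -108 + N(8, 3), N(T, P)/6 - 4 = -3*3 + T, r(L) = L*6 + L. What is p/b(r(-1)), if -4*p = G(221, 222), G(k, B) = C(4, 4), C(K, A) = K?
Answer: 1/90 ≈ 0.011111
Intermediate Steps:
G(k, B) = 4
r(L) = 7*L (r(L) = 6*L + L = 7*L)
N(T, P) = -30 + 6*T (N(T, P) = 24 + 6*(-3*3 + T) = 24 + 6*(-9 + T) = 24 + (-54 + 6*T) = -30 + 6*T)
p = -1 (p = -1/4*4 = -1)
b(z) = -90 (b(z) = -108 + (-30 + 6*8) = -108 + (-30 + 48) = -108 + 18 = -90)
p/b(r(-1)) = -1/(-90) = -1*(-1/90) = 1/90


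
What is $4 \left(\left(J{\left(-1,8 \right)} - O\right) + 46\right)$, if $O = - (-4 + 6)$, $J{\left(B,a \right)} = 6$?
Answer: $216$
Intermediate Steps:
$O = -2$ ($O = \left(-1\right) 2 = -2$)
$4 \left(\left(J{\left(-1,8 \right)} - O\right) + 46\right) = 4 \left(\left(6 - -2\right) + 46\right) = 4 \left(\left(6 + 2\right) + 46\right) = 4 \left(8 + 46\right) = 4 \cdot 54 = 216$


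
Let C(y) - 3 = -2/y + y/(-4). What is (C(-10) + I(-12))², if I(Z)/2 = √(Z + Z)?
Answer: -6351/100 + 228*I*√6/5 ≈ -63.51 + 111.7*I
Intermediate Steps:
I(Z) = 2*√2*√Z (I(Z) = 2*√(Z + Z) = 2*√(2*Z) = 2*(√2*√Z) = 2*√2*√Z)
C(y) = 3 - 2/y - y/4 (C(y) = 3 + (-2/y + y/(-4)) = 3 + (-2/y + y*(-¼)) = 3 + (-2/y - y/4) = 3 - 2/y - y/4)
(C(-10) + I(-12))² = ((3 - 2/(-10) - ¼*(-10)) + 2*√2*√(-12))² = ((3 - 2*(-⅒) + 5/2) + 2*√2*(2*I*√3))² = ((3 + ⅕ + 5/2) + 4*I*√6)² = (57/10 + 4*I*√6)²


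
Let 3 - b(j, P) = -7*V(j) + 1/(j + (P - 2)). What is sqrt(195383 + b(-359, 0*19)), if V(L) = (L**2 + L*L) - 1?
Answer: sqrt(721896394)/19 ≈ 1414.1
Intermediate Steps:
V(L) = -1 + 2*L**2 (V(L) = (L**2 + L**2) - 1 = 2*L**2 - 1 = -1 + 2*L**2)
b(j, P) = -4 - 1/(-2 + P + j) + 14*j**2 (b(j, P) = 3 - (-7*(-1 + 2*j**2) + 1/(j + (P - 2))) = 3 - ((7 - 14*j**2) + 1/(j + (-2 + P))) = 3 - ((7 - 14*j**2) + 1/(-2 + P + j)) = 3 - (7 + 1/(-2 + P + j) - 14*j**2) = 3 + (-7 - 1/(-2 + P + j) + 14*j**2) = -4 - 1/(-2 + P + j) + 14*j**2)
sqrt(195383 + b(-359, 0*19)) = sqrt(195383 + (7 - 28*(-359)**2 - 0*19 - 4*(-359) + 14*(-359)**3 + 14*(0*19)*(-359)**2)/(-2 + 0*19 - 359)) = sqrt(195383 + (7 - 28*128881 - 4*0 + 1436 + 14*(-46268279) + 14*0*128881)/(-2 + 0 - 359)) = sqrt(195383 + (7 - 3608668 + 0 + 1436 - 647755906 + 0)/(-361)) = sqrt(195383 - 1/361*(-651363131)) = sqrt(195383 + 651363131/361) = sqrt(721896394/361) = sqrt(721896394)/19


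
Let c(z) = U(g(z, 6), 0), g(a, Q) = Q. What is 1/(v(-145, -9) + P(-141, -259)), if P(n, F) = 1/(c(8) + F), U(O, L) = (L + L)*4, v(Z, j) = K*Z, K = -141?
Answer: 259/5295254 ≈ 4.8912e-5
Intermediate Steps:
v(Z, j) = -141*Z
U(O, L) = 8*L (U(O, L) = (2*L)*4 = 8*L)
c(z) = 0 (c(z) = 8*0 = 0)
P(n, F) = 1/F (P(n, F) = 1/(0 + F) = 1/F)
1/(v(-145, -9) + P(-141, -259)) = 1/(-141*(-145) + 1/(-259)) = 1/(20445 - 1/259) = 1/(5295254/259) = 259/5295254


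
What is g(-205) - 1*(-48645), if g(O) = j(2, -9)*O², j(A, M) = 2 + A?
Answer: 216745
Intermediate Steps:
g(O) = 4*O² (g(O) = (2 + 2)*O² = 4*O²)
g(-205) - 1*(-48645) = 4*(-205)² - 1*(-48645) = 4*42025 + 48645 = 168100 + 48645 = 216745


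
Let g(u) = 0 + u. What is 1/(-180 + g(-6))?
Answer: -1/186 ≈ -0.0053763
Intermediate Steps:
g(u) = u
1/(-180 + g(-6)) = 1/(-180 - 6) = 1/(-186) = -1/186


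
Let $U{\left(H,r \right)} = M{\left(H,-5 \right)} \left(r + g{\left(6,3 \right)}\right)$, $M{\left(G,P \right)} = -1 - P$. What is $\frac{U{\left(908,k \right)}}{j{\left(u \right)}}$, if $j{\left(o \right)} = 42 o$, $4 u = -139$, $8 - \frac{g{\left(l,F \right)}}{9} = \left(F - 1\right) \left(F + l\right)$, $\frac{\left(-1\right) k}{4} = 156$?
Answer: $\frac{272}{139} \approx 1.9568$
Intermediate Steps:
$k = -624$ ($k = \left(-4\right) 156 = -624$)
$g{\left(l,F \right)} = 72 - 9 \left(-1 + F\right) \left(F + l\right)$ ($g{\left(l,F \right)} = 72 - 9 \left(F - 1\right) \left(F + l\right) = 72 - 9 \left(-1 + F\right) \left(F + l\right)$)
$u = - \frac{139}{4}$ ($u = \frac{1}{4} \left(-139\right) = - \frac{139}{4} \approx -34.75$)
$U{\left(H,r \right)} = -360 + 4 r$ ($U{\left(H,r \right)} = \left(-1 - -5\right) \left(r + \left(72 - 9 \cdot 3^{2} + 9 \cdot 3 + 9 \cdot 6 - 27 \cdot 6\right)\right) = \left(-1 + 5\right) \left(r + \left(72 - 81 + 27 + 54 - 162\right)\right) = 4 \left(r + \left(72 - 81 + 27 + 54 - 162\right)\right) = 4 \left(r - 90\right) = 4 \left(-90 + r\right) = -360 + 4 r$)
$\frac{U{\left(908,k \right)}}{j{\left(u \right)}} = \frac{-360 + 4 \left(-624\right)}{42 \left(- \frac{139}{4}\right)} = \frac{-360 - 2496}{- \frac{2919}{2}} = \left(-2856\right) \left(- \frac{2}{2919}\right) = \frac{272}{139}$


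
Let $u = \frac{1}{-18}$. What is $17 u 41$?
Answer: $- \frac{697}{18} \approx -38.722$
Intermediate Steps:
$u = - \frac{1}{18} \approx -0.055556$
$17 u 41 = 17 \left(- \frac{1}{18}\right) 41 = \left(- \frac{17}{18}\right) 41 = - \frac{697}{18}$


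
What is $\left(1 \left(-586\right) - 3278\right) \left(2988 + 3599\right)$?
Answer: $-25452168$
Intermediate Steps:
$\left(1 \left(-586\right) - 3278\right) \left(2988 + 3599\right) = \left(-586 - 3278\right) 6587 = \left(-3864\right) 6587 = -25452168$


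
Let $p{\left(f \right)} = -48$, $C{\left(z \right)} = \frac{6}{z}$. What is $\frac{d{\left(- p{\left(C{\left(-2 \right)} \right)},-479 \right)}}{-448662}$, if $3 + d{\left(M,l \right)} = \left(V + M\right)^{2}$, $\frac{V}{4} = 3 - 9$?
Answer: $- \frac{191}{149554} \approx -0.0012771$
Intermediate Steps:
$V = -24$ ($V = 4 \left(3 - 9\right) = 4 \left(-6\right) = -24$)
$d{\left(M,l \right)} = -3 + \left(-24 + M\right)^{2}$
$\frac{d{\left(- p{\left(C{\left(-2 \right)} \right)},-479 \right)}}{-448662} = \frac{-3 + \left(-24 - -48\right)^{2}}{-448662} = \left(-3 + \left(-24 + 48\right)^{2}\right) \left(- \frac{1}{448662}\right) = \left(-3 + 24^{2}\right) \left(- \frac{1}{448662}\right) = \left(-3 + 576\right) \left(- \frac{1}{448662}\right) = 573 \left(- \frac{1}{448662}\right) = - \frac{191}{149554}$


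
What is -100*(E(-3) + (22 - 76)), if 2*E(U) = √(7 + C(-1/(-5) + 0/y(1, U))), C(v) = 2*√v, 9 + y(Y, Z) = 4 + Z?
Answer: 5400 - 10*√(175 + 10*√5) ≈ 5259.5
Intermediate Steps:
y(Y, Z) = -5 + Z (y(Y, Z) = -9 + (4 + Z) = -5 + Z)
E(U) = √(7 + 2*√5/5)/2 (E(U) = √(7 + 2*√(-1/(-5) + 0/(-5 + U)))/2 = √(7 + 2*√(-1*(-⅕) + 0))/2 = √(7 + 2*√(⅕ + 0))/2 = √(7 + 2*√(⅕))/2 = √(7 + 2*(√5/5))/2 = √(7 + 2*√5/5)/2)
-100*(E(-3) + (22 - 76)) = -100*(√(175 + 10*√5)/10 + (22 - 76)) = -100*(√(175 + 10*√5)/10 - 54) = -100*(-54 + √(175 + 10*√5)/10) = 5400 - 10*√(175 + 10*√5)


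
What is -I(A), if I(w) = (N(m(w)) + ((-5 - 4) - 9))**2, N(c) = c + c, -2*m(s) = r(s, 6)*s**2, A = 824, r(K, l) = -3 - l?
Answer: -37341461106756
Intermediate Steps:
m(s) = 9*s**2/2 (m(s) = -(-3 - 1*6)*s**2/2 = -(-3 - 6)*s**2/2 = -(-9)*s**2/2 = 9*s**2/2)
N(c) = 2*c
I(w) = (-18 + 9*w**2)**2 (I(w) = (2*(9*w**2/2) + ((-5 - 4) - 9))**2 = (9*w**2 + (-9 - 9))**2 = (9*w**2 - 18)**2 = (-18 + 9*w**2)**2)
-I(A) = -81*(-2 + 824**2)**2 = -81*(-2 + 678976)**2 = -81*678974**2 = -81*461005692676 = -1*37341461106756 = -37341461106756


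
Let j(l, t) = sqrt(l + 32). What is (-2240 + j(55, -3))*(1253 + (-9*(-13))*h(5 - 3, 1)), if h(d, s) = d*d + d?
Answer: -4379200 + 1955*sqrt(87) ≈ -4.3610e+6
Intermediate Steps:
h(d, s) = d + d**2 (h(d, s) = d**2 + d = d + d**2)
j(l, t) = sqrt(32 + l)
(-2240 + j(55, -3))*(1253 + (-9*(-13))*h(5 - 3, 1)) = (-2240 + sqrt(32 + 55))*(1253 + (-9*(-13))*((5 - 3)*(1 + (5 - 3)))) = (-2240 + sqrt(87))*(1253 + 117*(2*(1 + 2))) = (-2240 + sqrt(87))*(1253 + 117*(2*3)) = (-2240 + sqrt(87))*(1253 + 117*6) = (-2240 + sqrt(87))*(1253 + 702) = (-2240 + sqrt(87))*1955 = -4379200 + 1955*sqrt(87)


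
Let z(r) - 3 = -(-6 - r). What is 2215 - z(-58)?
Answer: 2264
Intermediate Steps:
z(r) = 9 + r (z(r) = 3 - (-6 - r) = 3 + (6 + r) = 9 + r)
2215 - z(-58) = 2215 - (9 - 58) = 2215 - 1*(-49) = 2215 + 49 = 2264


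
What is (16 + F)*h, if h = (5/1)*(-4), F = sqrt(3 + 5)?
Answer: -320 - 40*sqrt(2) ≈ -376.57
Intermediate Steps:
F = 2*sqrt(2) (F = sqrt(8) = 2*sqrt(2) ≈ 2.8284)
h = -20 (h = (5*1)*(-4) = 5*(-4) = -20)
(16 + F)*h = (16 + 2*sqrt(2))*(-20) = -320 - 40*sqrt(2)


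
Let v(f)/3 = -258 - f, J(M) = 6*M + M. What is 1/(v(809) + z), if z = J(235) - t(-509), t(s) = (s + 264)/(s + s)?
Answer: -1018/1584253 ≈ -0.00064257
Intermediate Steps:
J(M) = 7*M
v(f) = -774 - 3*f (v(f) = 3*(-258 - f) = -774 - 3*f)
t(s) = (264 + s)/(2*s) (t(s) = (264 + s)/((2*s)) = (264 + s)*(1/(2*s)) = (264 + s)/(2*s))
z = 1674365/1018 (z = 7*235 - (264 - 509)/(2*(-509)) = 1645 - (-1)*(-245)/(2*509) = 1645 - 1*245/1018 = 1645 - 245/1018 = 1674365/1018 ≈ 1644.8)
1/(v(809) + z) = 1/((-774 - 3*809) + 1674365/1018) = 1/((-774 - 2427) + 1674365/1018) = 1/(-3201 + 1674365/1018) = 1/(-1584253/1018) = -1018/1584253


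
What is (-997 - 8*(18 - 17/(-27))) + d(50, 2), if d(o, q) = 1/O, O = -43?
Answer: -1330576/1161 ≈ -1146.1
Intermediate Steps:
d(o, q) = -1/43 (d(o, q) = 1/(-43) = -1/43)
(-997 - 8*(18 - 17/(-27))) + d(50, 2) = (-997 - 8*(18 - 17/(-27))) - 1/43 = (-997 - 8*(18 - 17*(-1/27))) - 1/43 = (-997 - 8*(18 + 17/27)) - 1/43 = (-997 - 8*503/27) - 1/43 = (-997 - 4024/27) - 1/43 = -30943/27 - 1/43 = -1330576/1161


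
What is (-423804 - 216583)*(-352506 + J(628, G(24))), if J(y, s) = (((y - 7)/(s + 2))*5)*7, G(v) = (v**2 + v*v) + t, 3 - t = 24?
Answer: 23249981415171/103 ≈ 2.2573e+11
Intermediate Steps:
t = -21 (t = 3 - 1*24 = 3 - 24 = -21)
G(v) = -21 + 2*v**2 (G(v) = (v**2 + v*v) - 21 = (v**2 + v**2) - 21 = 2*v**2 - 21 = -21 + 2*v**2)
J(y, s) = 35*(-7 + y)/(2 + s) (J(y, s) = (((-7 + y)/(2 + s))*5)*7 = (5*(-7 + y)/(2 + s))*7 = 35*(-7 + y)/(2 + s))
(-423804 - 216583)*(-352506 + J(628, G(24))) = (-423804 - 216583)*(-352506 + 35*(-7 + 628)/(2 + (-21 + 2*24**2))) = -640387*(-352506 + 35*621/(2 + (-21 + 2*576))) = -640387*(-352506 + 35*621/(2 + (-21 + 1152))) = -640387*(-352506 + 35*621/(2 + 1131)) = -640387*(-352506 + 35*621/1133) = -640387*(-352506 + 35*(1/1133)*621) = -640387*(-352506 + 21735/1133) = -640387*(-399367563/1133) = 23249981415171/103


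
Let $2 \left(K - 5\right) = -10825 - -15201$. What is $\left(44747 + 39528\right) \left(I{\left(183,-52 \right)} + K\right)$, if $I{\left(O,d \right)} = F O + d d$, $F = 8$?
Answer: $536073275$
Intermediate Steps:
$I{\left(O,d \right)} = d^{2} + 8 O$ ($I{\left(O,d \right)} = 8 O + d d = 8 O + d^{2} = d^{2} + 8 O$)
$K = 2193$ ($K = 5 + \frac{-10825 - -15201}{2} = 5 + \frac{-10825 + 15201}{2} = 5 + \frac{1}{2} \cdot 4376 = 5 + 2188 = 2193$)
$\left(44747 + 39528\right) \left(I{\left(183,-52 \right)} + K\right) = \left(44747 + 39528\right) \left(\left(\left(-52\right)^{2} + 8 \cdot 183\right) + 2193\right) = 84275 \left(\left(2704 + 1464\right) + 2193\right) = 84275 \left(4168 + 2193\right) = 84275 \cdot 6361 = 536073275$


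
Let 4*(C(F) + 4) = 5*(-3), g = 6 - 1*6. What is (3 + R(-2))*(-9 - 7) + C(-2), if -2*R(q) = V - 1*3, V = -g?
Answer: -319/4 ≈ -79.750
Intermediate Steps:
g = 0 (g = 6 - 6 = 0)
V = 0 (V = -1*0 = 0)
R(q) = 3/2 (R(q) = -(0 - 1*3)/2 = -(0 - 3)/2 = -½*(-3) = 3/2)
C(F) = -31/4 (C(F) = -4 + (5*(-3))/4 = -4 + (¼)*(-15) = -4 - 15/4 = -31/4)
(3 + R(-2))*(-9 - 7) + C(-2) = (3 + 3/2)*(-9 - 7) - 31/4 = (9/2)*(-16) - 31/4 = -72 - 31/4 = -319/4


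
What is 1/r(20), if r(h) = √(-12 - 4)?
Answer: -I/4 ≈ -0.25*I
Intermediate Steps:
r(h) = 4*I (r(h) = √(-16) = 4*I)
1/r(20) = 1/(4*I) = -I/4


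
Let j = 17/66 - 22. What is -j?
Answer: 1435/66 ≈ 21.742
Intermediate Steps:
j = -1435/66 (j = (1/66)*17 - 22 = 17/66 - 22 = -1435/66 ≈ -21.742)
-j = -1*(-1435/66) = 1435/66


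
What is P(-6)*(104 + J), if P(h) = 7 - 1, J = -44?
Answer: 360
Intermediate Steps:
P(h) = 6
P(-6)*(104 + J) = 6*(104 - 44) = 6*60 = 360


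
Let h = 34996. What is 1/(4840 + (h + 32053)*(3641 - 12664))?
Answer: -1/604978287 ≈ -1.6530e-9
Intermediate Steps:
1/(4840 + (h + 32053)*(3641 - 12664)) = 1/(4840 + (34996 + 32053)*(3641 - 12664)) = 1/(4840 + 67049*(-9023)) = 1/(4840 - 604983127) = 1/(-604978287) = -1/604978287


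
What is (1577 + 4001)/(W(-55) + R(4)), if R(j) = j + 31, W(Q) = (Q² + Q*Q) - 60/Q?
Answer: 61358/66947 ≈ 0.91652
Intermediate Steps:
W(Q) = -60/Q + 2*Q² (W(Q) = (Q² + Q²) - 60/Q = 2*Q² - 60/Q = -60/Q + 2*Q²)
R(j) = 31 + j
(1577 + 4001)/(W(-55) + R(4)) = (1577 + 4001)/(2*(-30 + (-55)³)/(-55) + (31 + 4)) = 5578/(2*(-1/55)*(-30 - 166375) + 35) = 5578/(2*(-1/55)*(-166405) + 35) = 5578/(66562/11 + 35) = 5578/(66947/11) = 5578*(11/66947) = 61358/66947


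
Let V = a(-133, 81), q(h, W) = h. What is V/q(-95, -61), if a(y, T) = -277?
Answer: 277/95 ≈ 2.9158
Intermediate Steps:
V = -277
V/q(-95, -61) = -277/(-95) = -277*(-1/95) = 277/95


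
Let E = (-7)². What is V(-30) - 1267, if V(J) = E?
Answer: -1218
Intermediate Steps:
E = 49
V(J) = 49
V(-30) - 1267 = 49 - 1267 = -1218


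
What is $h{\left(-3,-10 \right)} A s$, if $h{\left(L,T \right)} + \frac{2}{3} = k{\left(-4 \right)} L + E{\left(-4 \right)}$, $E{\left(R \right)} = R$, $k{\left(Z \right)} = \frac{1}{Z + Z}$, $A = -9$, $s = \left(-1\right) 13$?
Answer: $- \frac{4017}{8} \approx -502.13$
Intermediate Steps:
$s = -13$
$k{\left(Z \right)} = \frac{1}{2 Z}$
$h{\left(L,T \right)} = - \frac{14}{3} - \frac{L}{8}$ ($h{\left(L,T \right)} = - \frac{2}{3} + \left(\frac{1}{2 \left(-4\right)} L - 4\right) = - \frac{2}{3} + \left(\frac{1}{2} \left(- \frac{1}{4}\right) L - 4\right) = - \frac{2}{3} - \left(4 + \frac{L}{8}\right) = - \frac{14}{3} - \frac{L}{8}$)
$h{\left(-3,-10 \right)} A s = \left(- \frac{14}{3} - - \frac{3}{8}\right) \left(-9\right) \left(-13\right) = \left(- \frac{14}{3} + \frac{3}{8}\right) \left(-9\right) \left(-13\right) = \left(- \frac{103}{24}\right) \left(-9\right) \left(-13\right) = \frac{309}{8} \left(-13\right) = - \frac{4017}{8}$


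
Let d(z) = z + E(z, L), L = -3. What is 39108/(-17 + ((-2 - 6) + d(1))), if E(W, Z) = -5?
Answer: -39108/29 ≈ -1348.6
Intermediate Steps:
d(z) = -5 + z (d(z) = z - 5 = -5 + z)
39108/(-17 + ((-2 - 6) + d(1))) = 39108/(-17 + ((-2 - 6) + (-5 + 1))) = 39108/(-17 + (-8 - 4)) = 39108/(-17 - 12) = 39108/(-29) = -1/29*39108 = -39108/29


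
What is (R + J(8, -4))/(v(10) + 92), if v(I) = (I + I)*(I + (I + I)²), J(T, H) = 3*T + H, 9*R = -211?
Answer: -31/74628 ≈ -0.00041539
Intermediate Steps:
R = -211/9 (R = (⅑)*(-211) = -211/9 ≈ -23.444)
J(T, H) = H + 3*T
v(I) = 2*I*(I + 4*I²) (v(I) = (2*I)*(I + (2*I)²) = (2*I)*(I + 4*I²) = 2*I*(I + 4*I²))
(R + J(8, -4))/(v(10) + 92) = (-211/9 + (-4 + 3*8))/(10²*(2 + 8*10) + 92) = (-211/9 + (-4 + 24))/(100*(2 + 80) + 92) = (-211/9 + 20)/(100*82 + 92) = -31/(9*(8200 + 92)) = -31/9/8292 = -31/9*1/8292 = -31/74628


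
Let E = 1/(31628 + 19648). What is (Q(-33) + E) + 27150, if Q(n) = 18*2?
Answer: 1393989337/51276 ≈ 27186.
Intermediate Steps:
Q(n) = 36
E = 1/51276 ≈ 1.9502e-5
(Q(-33) + E) + 27150 = (36 + 1/51276) + 27150 = 1845937/51276 + 27150 = 1393989337/51276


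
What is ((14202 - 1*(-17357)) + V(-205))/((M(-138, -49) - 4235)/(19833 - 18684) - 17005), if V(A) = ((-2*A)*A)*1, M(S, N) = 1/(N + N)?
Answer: 5910591582/1915212041 ≈ 3.0861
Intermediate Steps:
M(S, N) = 1/(2*N)
V(A) = -2*A**2 (V(A) = -2*A**2*1 = -2*A**2)
((14202 - 1*(-17357)) + V(-205))/((M(-138, -49) - 4235)/(19833 - 18684) - 17005) = ((14202 - 1*(-17357)) - 2*(-205)**2)/(((1/2)/(-49) - 4235)/(19833 - 18684) - 17005) = ((14202 + 17357) - 2*42025)/(((1/2)*(-1/49) - 4235)/1149 - 17005) = (31559 - 84050)/((-1/98 - 4235)*(1/1149) - 17005) = -52491/(-415031/98*1/1149 - 17005) = -52491/(-415031/112602 - 17005) = -52491/(-1915212041/112602) = -52491*(-112602/1915212041) = 5910591582/1915212041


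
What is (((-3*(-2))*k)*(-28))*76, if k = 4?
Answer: -51072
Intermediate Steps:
(((-3*(-2))*k)*(-28))*76 = ((-3*(-2)*4)*(-28))*76 = ((6*4)*(-28))*76 = (24*(-28))*76 = -672*76 = -51072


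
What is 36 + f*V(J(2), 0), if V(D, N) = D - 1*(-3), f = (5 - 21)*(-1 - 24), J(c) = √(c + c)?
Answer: 2036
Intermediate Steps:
J(c) = √2*√c (J(c) = √(2*c) = √2*√c)
f = 400 (f = -16*(-25) = 400)
V(D, N) = 3 + D (V(D, N) = D + 3 = 3 + D)
36 + f*V(J(2), 0) = 36 + 400*(3 + √2*√2) = 36 + 400*(3 + 2) = 36 + 400*5 = 36 + 2000 = 2036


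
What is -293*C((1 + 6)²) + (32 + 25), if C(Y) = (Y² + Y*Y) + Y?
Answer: -1421286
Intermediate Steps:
C(Y) = Y + 2*Y² (C(Y) = (Y² + Y²) + Y = 2*Y² + Y = Y + 2*Y²)
-293*C((1 + 6)²) + (32 + 25) = -293*(1 + 6)²*(1 + 2*(1 + 6)²) + (32 + 25) = -293*7²*(1 + 2*7²) + 57 = -14357*(1 + 2*49) + 57 = -14357*(1 + 98) + 57 = -14357*99 + 57 = -293*4851 + 57 = -1421343 + 57 = -1421286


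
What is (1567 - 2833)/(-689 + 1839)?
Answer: -633/575 ≈ -1.1009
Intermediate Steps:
(1567 - 2833)/(-689 + 1839) = -1266/1150 = -1266*1/1150 = -633/575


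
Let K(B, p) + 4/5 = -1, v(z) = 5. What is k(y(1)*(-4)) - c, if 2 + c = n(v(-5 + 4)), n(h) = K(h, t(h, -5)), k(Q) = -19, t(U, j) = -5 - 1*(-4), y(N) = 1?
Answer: -76/5 ≈ -15.200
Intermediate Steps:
t(U, j) = -1 (t(U, j) = -5 + 4 = -1)
K(B, p) = -9/5 (K(B, p) = -⅘ - 1 = -9/5)
n(h) = -9/5
c = -19/5 (c = -2 - 9/5 = -19/5 ≈ -3.8000)
k(y(1)*(-4)) - c = -19 - 1*(-19/5) = -19 + 19/5 = -76/5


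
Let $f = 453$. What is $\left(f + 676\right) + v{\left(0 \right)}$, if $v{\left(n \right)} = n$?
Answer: $1129$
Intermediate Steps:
$\left(f + 676\right) + v{\left(0 \right)} = \left(453 + 676\right) + 0 = 1129 + 0 = 1129$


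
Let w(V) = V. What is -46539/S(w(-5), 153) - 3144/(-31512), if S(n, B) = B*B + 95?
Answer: -4463591/2373904 ≈ -1.8803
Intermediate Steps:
S(n, B) = 95 + B**2 (S(n, B) = B**2 + 95 = 95 + B**2)
-46539/S(w(-5), 153) - 3144/(-31512) = -46539/(95 + 153**2) - 3144/(-31512) = -46539/(95 + 23409) - 3144*(-1/31512) = -46539/23504 + 131/1313 = -4463591/2373904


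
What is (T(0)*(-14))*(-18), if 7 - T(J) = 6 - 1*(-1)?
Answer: 0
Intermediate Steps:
T(J) = 0 (T(J) = 7 - (6 - 1*(-1)) = 7 - (6 + 1) = 7 - 1*7 = 7 - 7 = 0)
(T(0)*(-14))*(-18) = (0*(-14))*(-18) = 0*(-18) = 0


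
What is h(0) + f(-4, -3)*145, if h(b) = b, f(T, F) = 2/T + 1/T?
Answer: -435/4 ≈ -108.75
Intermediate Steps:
f(T, F) = 3/T (f(T, F) = 2/T + 1/T = 3/T)
h(0) + f(-4, -3)*145 = 0 + (3/(-4))*145 = 0 + (3*(-¼))*145 = 0 - ¾*145 = 0 - 435/4 = -435/4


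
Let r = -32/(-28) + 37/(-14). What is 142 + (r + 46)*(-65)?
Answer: -5501/2 ≈ -2750.5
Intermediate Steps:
r = -3/2 (r = -32*(-1/28) + 37*(-1/14) = 8/7 - 37/14 = -3/2 ≈ -1.5000)
142 + (r + 46)*(-65) = 142 + (-3/2 + 46)*(-65) = 142 + (89/2)*(-65) = 142 - 5785/2 = -5501/2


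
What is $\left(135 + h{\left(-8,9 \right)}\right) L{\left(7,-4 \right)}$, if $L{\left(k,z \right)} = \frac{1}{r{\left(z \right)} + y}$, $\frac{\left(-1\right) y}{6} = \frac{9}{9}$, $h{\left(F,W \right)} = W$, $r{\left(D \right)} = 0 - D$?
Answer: $-72$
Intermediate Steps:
$r{\left(D \right)} = - D$
$y = -6$ ($y = - 6 \cdot \frac{9}{9} = - 6 \cdot 9 \cdot \frac{1}{9} = \left(-6\right) 1 = -6$)
$L{\left(k,z \right)} = \frac{1}{-6 - z}$ ($L{\left(k,z \right)} = \frac{1}{- z - 6} = \frac{1}{-6 - z}$)
$\left(135 + h{\left(-8,9 \right)}\right) L{\left(7,-4 \right)} = \left(135 + 9\right) \left(- \frac{1}{6 - 4}\right) = 144 \left(- \frac{1}{2}\right) = -72$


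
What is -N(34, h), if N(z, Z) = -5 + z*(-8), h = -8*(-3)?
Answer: 277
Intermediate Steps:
h = 24
N(z, Z) = -5 - 8*z
-N(34, h) = -(-5 - 8*34) = -(-5 - 272) = -1*(-277) = 277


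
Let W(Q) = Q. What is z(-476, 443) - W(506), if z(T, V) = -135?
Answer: -641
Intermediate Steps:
z(-476, 443) - W(506) = -135 - 1*506 = -135 - 506 = -641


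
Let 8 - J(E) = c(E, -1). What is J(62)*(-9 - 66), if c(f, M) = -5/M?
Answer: -225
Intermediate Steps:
J(E) = 3 (J(E) = 8 - (-5)/(-1) = 8 - (-5)*(-1) = 8 - 1*5 = 8 - 5 = 3)
J(62)*(-9 - 66) = 3*(-9 - 66) = 3*(-75) = -225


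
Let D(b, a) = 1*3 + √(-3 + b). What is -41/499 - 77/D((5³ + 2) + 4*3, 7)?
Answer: 110062/63373 - 154*√34/127 ≈ -5.3339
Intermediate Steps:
D(b, a) = 3 + √(-3 + b)
-41/499 - 77/D((5³ + 2) + 4*3, 7) = -41/499 - 77/(3 + √(-3 + ((5³ + 2) + 4*3))) = -41*1/499 - 77/(3 + √(-3 + ((125 + 2) + 12))) = -41/499 - 77/(3 + √(-3 + (127 + 12))) = -41/499 - 77/(3 + √(-3 + 139)) = -41/499 - 77/(3 + √136) = -41/499 - 77/(3 + 2*√34)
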